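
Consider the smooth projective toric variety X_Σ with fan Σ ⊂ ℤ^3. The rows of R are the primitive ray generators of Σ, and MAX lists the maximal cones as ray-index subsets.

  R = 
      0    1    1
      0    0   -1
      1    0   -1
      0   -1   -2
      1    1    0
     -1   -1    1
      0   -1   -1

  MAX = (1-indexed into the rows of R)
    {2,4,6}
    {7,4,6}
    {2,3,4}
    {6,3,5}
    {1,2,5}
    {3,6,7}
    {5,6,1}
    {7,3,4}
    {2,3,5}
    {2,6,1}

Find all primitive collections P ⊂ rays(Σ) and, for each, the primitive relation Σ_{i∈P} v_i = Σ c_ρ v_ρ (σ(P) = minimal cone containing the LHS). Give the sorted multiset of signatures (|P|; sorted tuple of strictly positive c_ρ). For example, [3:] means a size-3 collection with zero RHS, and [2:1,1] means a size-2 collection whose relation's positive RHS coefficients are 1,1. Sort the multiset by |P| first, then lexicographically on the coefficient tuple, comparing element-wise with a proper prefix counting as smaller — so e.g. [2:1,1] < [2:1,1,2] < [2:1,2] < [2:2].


9 minimal non-faces of Δ(Σ) (on 7 rays):

  • {1,7}:  v_{1} + v_{7} = 0  ⇒ sig = [2:]
  • {1,3}:  v_{1} + v_{3} = v_{5}  ⇒ sig = [2:1]
  • {1,4}:  v_{1} + v_{4} = v_{2}  ⇒ sig = [2:1]
  • {2,7}:  v_{2} + v_{7} = v_{4}  ⇒ sig = [2:1]
  • {5,7}:  v_{5} + v_{7} = v_{3}  ⇒ sig = [2:1]
  • {4,5}:  v_{4} + v_{5} = v_{2} + v_{3}  ⇒ sig = [2:1,1]
  • {2,5,6}:  v_{2} + v_{5} + v_{6} = 0  ⇒ sig = [3:]
  • {2,3,6}:  v_{2} + v_{3} + v_{6} = v_{7}  ⇒ sig = [3:1]
  • {3,4,6}:  v_{3} + v_{4} + v_{6} = 2·v_{7}  ⇒ sig = [3:2]

Hence PRS(X_Σ) =
{ [2:],  [2:1] ×4,  [2:1,1],  [3:],  [3:1],  [3:2] }


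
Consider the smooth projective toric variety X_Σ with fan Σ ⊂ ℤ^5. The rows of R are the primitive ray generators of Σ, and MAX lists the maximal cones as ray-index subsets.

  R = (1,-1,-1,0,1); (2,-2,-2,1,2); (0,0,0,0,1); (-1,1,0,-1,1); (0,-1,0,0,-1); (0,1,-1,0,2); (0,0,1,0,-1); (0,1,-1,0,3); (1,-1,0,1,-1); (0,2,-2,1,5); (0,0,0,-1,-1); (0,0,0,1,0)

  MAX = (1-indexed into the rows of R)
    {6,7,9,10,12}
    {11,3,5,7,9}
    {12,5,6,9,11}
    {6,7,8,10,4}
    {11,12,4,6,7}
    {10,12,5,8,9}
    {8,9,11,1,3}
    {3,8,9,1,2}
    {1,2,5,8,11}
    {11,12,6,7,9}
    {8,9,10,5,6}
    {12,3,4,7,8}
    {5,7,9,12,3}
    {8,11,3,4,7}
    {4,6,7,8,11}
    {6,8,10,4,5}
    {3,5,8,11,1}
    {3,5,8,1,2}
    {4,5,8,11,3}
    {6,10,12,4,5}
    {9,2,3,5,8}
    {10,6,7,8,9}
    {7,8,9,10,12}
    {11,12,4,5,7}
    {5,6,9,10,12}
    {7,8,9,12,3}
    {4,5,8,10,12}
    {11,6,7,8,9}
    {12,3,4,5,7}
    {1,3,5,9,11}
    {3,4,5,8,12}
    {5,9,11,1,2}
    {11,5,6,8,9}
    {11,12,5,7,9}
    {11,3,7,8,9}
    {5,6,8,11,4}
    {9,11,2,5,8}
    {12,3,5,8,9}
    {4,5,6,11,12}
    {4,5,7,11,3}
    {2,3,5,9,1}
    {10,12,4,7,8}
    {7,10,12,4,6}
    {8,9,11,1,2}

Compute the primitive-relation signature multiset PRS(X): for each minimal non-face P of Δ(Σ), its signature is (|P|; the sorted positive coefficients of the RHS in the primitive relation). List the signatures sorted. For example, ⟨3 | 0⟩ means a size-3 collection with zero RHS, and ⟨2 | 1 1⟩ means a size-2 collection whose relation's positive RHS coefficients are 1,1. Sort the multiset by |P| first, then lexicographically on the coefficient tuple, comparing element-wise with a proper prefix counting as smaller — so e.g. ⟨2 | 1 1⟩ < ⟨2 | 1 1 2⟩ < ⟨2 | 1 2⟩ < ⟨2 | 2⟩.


The 23 primitive collections of Σ (r=12, n=5):

  • {4,9}:  v_{4} + v_{9} = 0 — sig = ⟨2 | 0⟩
  • {3,6}:  v_{3} + v_{6} = v_{8} — sig = ⟨2 | 1⟩
  • {1,12}:  v_{1} + v_{12} = v_{5} + v_{8} + v_{9} — sig = ⟨2 | 1 1 1⟩
  • {2,4}:  v_{2} + v_{4} = v_{1} + v_{5} + v_{8} — sig = ⟨2 | 1 1 1⟩
  • {2,7}:  v_{2} + v_{7} = v_{1} + v_{3} + v_{9} — sig = ⟨2 | 1 1 1⟩
  • {1,4}:  v_{1} + v_{4} = v_{3} + v_{5} + v_{8} + v_{11} — sig = ⟨2 | 1 1 1 1⟩
  • {1,6}:  v_{1} + v_{6} = v_{5} + 2·v_{8} + v_{9} + v_{11} — sig = ⟨2 | 1 1 1 2⟩
  • {1,10}:  v_{1} + v_{10} = v_{5} + v_{6} + 2·v_{8} + v_{9} — sig = ⟨2 | 1 1 1 2⟩
  • {1,7}:  v_{1} + v_{7} = 2·v_{3} + v_{9} + v_{11} — sig = ⟨2 | 1 1 2⟩
  • {3,10}:  v_{3} + v_{10} = 2·v_{8} + v_{12} — sig = ⟨2 | 1 2⟩
  • {2,6}:  v_{2} + v_{6} = 2·v_{5} + 3·v_{8} + 2·v_{9} + v_{11} — sig = ⟨2 | 1 2 2 3⟩
  • {2,10}:  v_{2} + v_{10} = 2·v_{5} + v_{6} + 3·v_{8} + 2·v_{9} — sig = ⟨2 | 1 2 2 3⟩
  • {10,11}:  v_{10} + v_{11} = 2·v_{6} — sig = ⟨2 | 2⟩
  • {2,12}:  v_{2} + v_{12} = 2·v_{5} + 2·v_{8} + 2·v_{9} — sig = ⟨2 | 2 2 2⟩
  • {3,11,12}:  v_{3} + v_{11} + v_{12} = 0 — sig = ⟨3 | 0⟩
  • {5,6,7}:  v_{5} + v_{6} + v_{7} = 0 — sig = ⟨3 | 0⟩
  • {5,7,8}:  v_{5} + v_{7} + v_{8} = v_{3} — sig = ⟨3 | 1⟩
  • {6,8,12}:  v_{6} + v_{8} + v_{12} = v_{10} — sig = ⟨3 | 1⟩
  • {8,11,12}:  v_{8} + v_{11} + v_{12} = v_{6} — sig = ⟨3 | 1⟩
  • {5,7,10}:  v_{5} + v_{7} + v_{10} = v_{8} + v_{12} — sig = ⟨3 | 1 1⟩
  • {2,3,11}:  v_{2} + v_{3} + v_{11} = 2·v_{1} — sig = ⟨3 | 2⟩
  • {1,5,8,9}:  v_{1} + v_{5} + v_{8} + v_{9} = v_{2} — sig = ⟨4 | 1⟩
  • {3,5,8,9,11}:  v_{3} + v_{5} + v_{8} + v_{9} + v_{11} = v_{1} — sig = ⟨5 | 1⟩

so the primitive-relation signature multiset is
    |P|=2: 14 collections, coeffs (), (1), (1,1,1), (1,1,1), (1,1,1), (1,1,1,1), (1,1,1,2), (1,1,1,2), (1,1,2), (1,2), (1,2,2,3), (1,2,2,3), (2), (2,2,2)
    |P|=3: 7 collections, coeffs (), (), (1), (1), (1), (1,1), (2)
    |P|=4: 1 collection, coeffs (1)
    |P|=5: 1 collection, coeffs (1)


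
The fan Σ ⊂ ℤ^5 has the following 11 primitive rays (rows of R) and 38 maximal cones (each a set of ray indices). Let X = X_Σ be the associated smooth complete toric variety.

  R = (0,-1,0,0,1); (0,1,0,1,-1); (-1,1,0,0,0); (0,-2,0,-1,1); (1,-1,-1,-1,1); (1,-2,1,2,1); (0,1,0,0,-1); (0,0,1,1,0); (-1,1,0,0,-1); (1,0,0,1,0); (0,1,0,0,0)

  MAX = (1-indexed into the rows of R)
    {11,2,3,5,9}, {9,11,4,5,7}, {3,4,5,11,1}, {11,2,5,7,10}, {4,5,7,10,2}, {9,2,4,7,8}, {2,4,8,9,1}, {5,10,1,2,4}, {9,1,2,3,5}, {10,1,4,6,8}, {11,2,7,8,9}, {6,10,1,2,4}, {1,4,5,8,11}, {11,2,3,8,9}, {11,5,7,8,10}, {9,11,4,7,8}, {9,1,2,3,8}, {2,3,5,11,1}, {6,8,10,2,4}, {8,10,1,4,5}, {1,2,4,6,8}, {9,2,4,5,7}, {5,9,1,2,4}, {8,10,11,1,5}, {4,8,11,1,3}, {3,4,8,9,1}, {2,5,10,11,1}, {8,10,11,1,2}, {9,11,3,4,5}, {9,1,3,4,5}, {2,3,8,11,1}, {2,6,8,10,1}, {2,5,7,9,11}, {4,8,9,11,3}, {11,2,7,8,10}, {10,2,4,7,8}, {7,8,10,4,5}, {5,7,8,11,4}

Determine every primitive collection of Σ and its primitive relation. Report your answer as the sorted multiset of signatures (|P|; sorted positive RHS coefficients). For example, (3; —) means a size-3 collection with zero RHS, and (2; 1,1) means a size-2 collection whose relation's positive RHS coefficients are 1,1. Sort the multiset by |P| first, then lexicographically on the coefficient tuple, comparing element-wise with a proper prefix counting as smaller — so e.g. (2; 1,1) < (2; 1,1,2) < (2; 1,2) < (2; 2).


17 collections generate NE(X_Σ); each relation:

  P={1,7}:  v_{1} + v_{7} = 0  so sig = (2; —)
  P={9,10}:  v_{9} + v_{10} = v_{2}  so sig = (2; 1)
  P={3,7}:  v_{3} + v_{7} = v_{9} + v_{11}  so sig = (2; 1,1)
  P={3,10}:  v_{3} + v_{10} = v_{1} + v_{2} + v_{11}  so sig = (2; 1,1,1)
  P={6,11}:  v_{6} + v_{11} = v_{1} + v_{8} + v_{10}  so sig = (2; 1,1,1)
  P={6,7}:  v_{6} + v_{7} = v_{2} + v_{4} + v_{8} + v_{10}  so sig = (2; 1,1,1,1)
  P={6,9}:  v_{6} + v_{9} = v_{1} + 2·v_{2} + v_{4} + v_{8}  so sig = (2; 1,1,1,2)
  P={3,6}:  v_{3} + v_{6} = 2·v_{1} + v_{2} + v_{8}  so sig = (2; 1,1,2)
  P={5,6}:  v_{5} + v_{6} = v_{1} + v_{4} + 2·v_{10}  so sig = (2; 1,1,2)
  P={2,4,11}:  v_{2} + v_{4} + v_{11} = 0  so sig = (3; —)
  P={5,8,9}:  v_{5} + v_{8} + v_{9} = 0  so sig = (3; —)
  P={1,9,11}:  v_{1} + v_{9} + v_{11} = v_{3}  so sig = (3; 1)
  P={2,5,8}:  v_{2} + v_{5} + v_{8} = v_{10}  so sig = (3; 1)
  P={2,3,4}:  v_{2} + v_{3} + v_{4} = v_{1} + v_{9}  so sig = (3; 1,1)
  P={3,5,8}:  v_{3} + v_{5} + v_{8} = v_{1} + v_{11}  so sig = (3; 1,1)
  P={4,10,11}:  v_{4} + v_{10} + v_{11} = v_{5} + v_{8}  so sig = (3; 1,1)
  P={1,2,4,8,10}:  v_{1} + v_{2} + v_{4} + v_{8} + v_{10} = v_{6}  so sig = (5; 1)

Signatures (|P|; sorted positive RHS coefficients), sorted:
[(2; —), (2; 1), (2; 1,1), (2; 1,1,1), (2; 1,1,1), (2; 1,1,1,1), (2; 1,1,1,2), (2; 1,1,2), (2; 1,1,2), (3; —), (3; —), (3; 1), (3; 1), (3; 1,1), (3; 1,1), (3; 1,1), (5; 1)]


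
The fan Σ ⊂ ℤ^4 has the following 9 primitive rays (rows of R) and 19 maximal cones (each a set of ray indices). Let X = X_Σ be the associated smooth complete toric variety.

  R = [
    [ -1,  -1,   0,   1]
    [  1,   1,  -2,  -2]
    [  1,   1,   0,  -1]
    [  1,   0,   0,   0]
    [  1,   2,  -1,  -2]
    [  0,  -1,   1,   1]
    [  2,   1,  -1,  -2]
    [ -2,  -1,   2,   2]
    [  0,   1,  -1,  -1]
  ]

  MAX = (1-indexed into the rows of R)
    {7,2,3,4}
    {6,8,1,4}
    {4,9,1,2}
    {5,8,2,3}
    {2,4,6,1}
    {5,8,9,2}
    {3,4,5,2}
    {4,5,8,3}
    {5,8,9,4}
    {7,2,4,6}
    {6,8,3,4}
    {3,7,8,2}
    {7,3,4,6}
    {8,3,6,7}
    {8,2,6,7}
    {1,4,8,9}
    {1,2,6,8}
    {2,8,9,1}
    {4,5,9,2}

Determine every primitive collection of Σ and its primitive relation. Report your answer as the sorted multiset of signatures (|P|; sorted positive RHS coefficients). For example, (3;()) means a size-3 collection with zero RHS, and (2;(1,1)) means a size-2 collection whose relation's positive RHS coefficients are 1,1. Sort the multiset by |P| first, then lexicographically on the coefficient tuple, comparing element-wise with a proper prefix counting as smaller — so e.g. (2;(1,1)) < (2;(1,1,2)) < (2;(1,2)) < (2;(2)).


The 11 primitive collections of Σ (r=9, n=4):

  P = {1,3}:  v_{1} + v_{3} = 0 — sig = (2;())
  P = {6,9}:  v_{6} + v_{9} = 0 — sig = (2;())
  P = {1,5}:  v_{1} + v_{5} = v_{9} — sig = (2;(1))
  P = {3,9}:  v_{3} + v_{9} = v_{5} — sig = (2;(1))
  P = {5,6}:  v_{5} + v_{6} = v_{3} — sig = (2;(1))
  P = {1,7}:  v_{1} + v_{7} = v_{2} + v_{6} — sig = (2;(1,1))
  P = {7,9}:  v_{7} + v_{9} = v_{2} + v_{3} — sig = (2;(1,1))
  P = {5,7}:  v_{5} + v_{7} = v_{2} + 2·v_{3} — sig = (2;(1,2))
  P = {2,4,8}:  v_{2} + v_{4} + v_{8} = 0 — sig = (3;())
  P = {2,3,6}:  v_{2} + v_{3} + v_{6} = v_{7} — sig = (3;(1))
  P = {4,7,8}:  v_{4} + v_{7} + v_{8} = v_{3} + v_{6} — sig = (3;(1,1))

so the primitive-relation signature multiset is
[(2;()), (2;()), (2;(1)), (2;(1)), (2;(1)), (2;(1,1)), (2;(1,1)), (2;(1,2)), (3;()), (3;(1)), (3;(1,1))]


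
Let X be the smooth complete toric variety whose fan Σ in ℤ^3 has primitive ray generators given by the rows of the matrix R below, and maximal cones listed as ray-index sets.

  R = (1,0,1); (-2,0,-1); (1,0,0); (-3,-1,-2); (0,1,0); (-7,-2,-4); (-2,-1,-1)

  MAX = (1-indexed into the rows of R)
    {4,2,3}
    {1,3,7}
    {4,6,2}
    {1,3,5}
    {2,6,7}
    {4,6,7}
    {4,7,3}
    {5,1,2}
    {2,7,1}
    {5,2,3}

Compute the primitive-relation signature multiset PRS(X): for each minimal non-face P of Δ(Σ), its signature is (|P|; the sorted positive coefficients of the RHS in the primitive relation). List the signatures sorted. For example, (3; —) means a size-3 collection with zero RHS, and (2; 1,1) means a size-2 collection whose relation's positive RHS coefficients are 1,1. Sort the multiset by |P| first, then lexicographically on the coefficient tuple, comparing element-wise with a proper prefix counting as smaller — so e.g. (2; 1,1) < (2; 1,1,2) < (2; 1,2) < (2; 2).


|primitive collections| = 9. Relations:

  {1,4}:  v_{1} + v_{4} = v_{7}  ⟹  sig = (2; 1)
  {5,7}:  v_{5} + v_{7} = v_{2}  ⟹  sig = (2; 1)
  {1,6}:  v_{1} + v_{6} = v_{2} + 2·v_{7}  ⟹  sig = (2; 1,2)
  {4,5}:  v_{4} + v_{5} = 2·v_{2} + v_{3}  ⟹  sig = (2; 1,2)
  {5,6}:  v_{5} + v_{6} = 2·v_{2} + v_{4}  ⟹  sig = (2; 1,2)
  {3,6}:  v_{3} + v_{6} = 2·v_{4}  ⟹  sig = (2; 2)
  {1,2,3}:  v_{1} + v_{2} + v_{3} = 0  ⟹  sig = (3; —)
  {2,3,7}:  v_{2} + v_{3} + v_{7} = v_{4}  ⟹  sig = (3; 1)
  {2,4,7}:  v_{2} + v_{4} + v_{7} = v_{6}  ⟹  sig = (3; 1)

Hence PRS(X_Σ) =
    (2; 1)
    (2; 1)
    (2; 1,2)
    (2; 1,2)
    (2; 1,2)
    (2; 2)
    (3; —)
    (3; 1)
    (3; 1)


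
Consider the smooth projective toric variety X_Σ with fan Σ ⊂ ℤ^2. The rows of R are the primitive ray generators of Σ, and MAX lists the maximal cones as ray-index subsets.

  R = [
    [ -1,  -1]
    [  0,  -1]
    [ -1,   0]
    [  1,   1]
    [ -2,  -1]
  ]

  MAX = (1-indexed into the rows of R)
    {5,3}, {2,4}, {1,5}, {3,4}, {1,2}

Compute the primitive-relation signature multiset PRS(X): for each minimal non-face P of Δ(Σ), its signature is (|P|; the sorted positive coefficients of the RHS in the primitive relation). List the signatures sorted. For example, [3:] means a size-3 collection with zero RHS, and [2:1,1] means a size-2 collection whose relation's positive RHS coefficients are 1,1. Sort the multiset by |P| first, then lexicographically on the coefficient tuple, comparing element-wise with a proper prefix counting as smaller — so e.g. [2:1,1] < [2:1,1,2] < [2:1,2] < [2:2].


Minimal non-faces — 5 found among 5 rays, 5 max cones:

  P = {1,4}:  v_{1} + v_{4} = 0  →  sig = [2:]
  P = {1,3}:  v_{1} + v_{3} = v_{5}  →  sig = [2:1]
  P = {2,3}:  v_{2} + v_{3} = v_{1}  →  sig = [2:1]
  P = {4,5}:  v_{4} + v_{5} = v_{3}  →  sig = [2:1]
  P = {2,5}:  v_{2} + v_{5} = 2·v_{1}  →  sig = [2:2]

so the primitive-relation signature multiset is
    [2:]
    [2:1]
    [2:1]
    [2:1]
    [2:2]


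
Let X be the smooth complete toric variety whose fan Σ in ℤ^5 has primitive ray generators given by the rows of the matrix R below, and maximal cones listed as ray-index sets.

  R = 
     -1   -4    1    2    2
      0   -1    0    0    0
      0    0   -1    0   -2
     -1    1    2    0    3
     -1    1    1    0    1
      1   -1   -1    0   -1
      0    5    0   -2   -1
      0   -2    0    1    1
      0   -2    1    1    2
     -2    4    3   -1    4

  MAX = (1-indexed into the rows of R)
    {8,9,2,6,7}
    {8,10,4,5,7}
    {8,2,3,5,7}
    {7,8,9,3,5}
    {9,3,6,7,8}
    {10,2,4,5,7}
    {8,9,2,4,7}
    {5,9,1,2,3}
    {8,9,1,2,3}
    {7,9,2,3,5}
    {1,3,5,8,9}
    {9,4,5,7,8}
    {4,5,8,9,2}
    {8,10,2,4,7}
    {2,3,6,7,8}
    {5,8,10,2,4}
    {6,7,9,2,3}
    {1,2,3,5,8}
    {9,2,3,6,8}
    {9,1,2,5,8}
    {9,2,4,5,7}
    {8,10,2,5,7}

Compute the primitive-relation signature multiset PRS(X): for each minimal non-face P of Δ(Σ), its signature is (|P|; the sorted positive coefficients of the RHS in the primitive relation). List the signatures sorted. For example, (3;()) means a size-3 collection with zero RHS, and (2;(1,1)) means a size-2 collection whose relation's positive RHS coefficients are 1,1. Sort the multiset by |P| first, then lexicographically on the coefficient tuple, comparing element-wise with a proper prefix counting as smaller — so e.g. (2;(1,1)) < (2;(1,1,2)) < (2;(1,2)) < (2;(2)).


14 collections generate NE(X_Σ); each relation:

  P={5,6}:  v_{5} + v_{6} = 0  →  sig = (2;())
  P={1,7}:  v_{1} + v_{7} = v_{5}  →  sig = (2;(1))
  P={3,4}:  v_{3} + v_{4} = v_{5}  →  sig = (2;(1))
  P={1,6}:  v_{1} + v_{6} = v_{2} + v_{3} + v_{8} + v_{9}  →  sig = (2;(1,1,1,1))
  P={4,6}:  v_{4} + v_{6} = v_{2} + v_{7} + v_{8} + v_{9}  →  sig = (2;(1,1,1,1))
  P={6,10}:  v_{6} + v_{10} = v_{2} + v_{4} + v_{7} + v_{8}  →  sig = (2;(1,1,1,1))
  P={1,4}:  v_{1} + v_{4} = v_{2} + 2·v_{5} + v_{8} + v_{9}  →  sig = (2;(1,1,1,2))
  P={1,10}:  v_{1} + v_{10} = v_{2} + v_{4} + 2·v_{5} + v_{8}  →  sig = (2;(1,1,1,2))
  P={3,10}:  v_{3} + v_{10} = v_{2} + 2·v_{5} + v_{7} + v_{8}  →  sig = (2;(1,1,1,2))
  P={9,10}:  v_{9} + v_{10} = 2·v_{4}  →  sig = (2;(2))
  P={2,3,7,8,9}:  v_{2} + v_{3} + v_{7} + v_{8} + v_{9} = 0  →  sig = (5;())
  P={2,3,5,8,9}:  v_{2} + v_{3} + v_{5} + v_{8} + v_{9} = v_{1}  →  sig = (5;(1))
  P={2,4,5,7,8}:  v_{2} + v_{4} + v_{5} + v_{7} + v_{8} = v_{10}  →  sig = (5;(1))
  P={2,5,7,8,9}:  v_{2} + v_{5} + v_{7} + v_{8} + v_{9} = v_{4}  →  sig = (5;(1))

Sorted signature multiset PRS(X):
    |P|=2: 10 collections, coeffs (), (1), (1), (1,1,1,1), (1,1,1,1), (1,1,1,1), (1,1,1,2), (1,1,1,2), (1,1,1,2), (2)
    |P|=5: 4 collections, coeffs (), (1), (1), (1)


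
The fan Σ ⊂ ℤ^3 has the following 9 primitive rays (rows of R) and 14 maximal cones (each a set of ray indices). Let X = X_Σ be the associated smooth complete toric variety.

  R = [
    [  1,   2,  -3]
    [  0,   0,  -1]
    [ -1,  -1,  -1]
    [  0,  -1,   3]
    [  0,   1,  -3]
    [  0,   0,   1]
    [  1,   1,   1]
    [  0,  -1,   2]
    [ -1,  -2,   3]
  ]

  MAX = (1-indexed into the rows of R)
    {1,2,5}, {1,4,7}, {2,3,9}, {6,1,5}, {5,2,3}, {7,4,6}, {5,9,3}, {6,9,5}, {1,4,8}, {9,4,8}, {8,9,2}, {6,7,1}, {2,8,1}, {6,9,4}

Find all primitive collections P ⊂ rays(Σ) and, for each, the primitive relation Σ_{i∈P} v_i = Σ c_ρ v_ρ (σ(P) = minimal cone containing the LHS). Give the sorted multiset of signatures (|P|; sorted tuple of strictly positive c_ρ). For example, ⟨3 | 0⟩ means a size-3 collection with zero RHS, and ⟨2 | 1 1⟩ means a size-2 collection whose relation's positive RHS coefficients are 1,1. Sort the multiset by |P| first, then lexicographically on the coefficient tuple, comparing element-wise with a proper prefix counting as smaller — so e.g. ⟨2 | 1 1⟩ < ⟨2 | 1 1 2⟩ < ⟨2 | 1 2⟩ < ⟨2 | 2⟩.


Primitive collections (17):

  P={1,9}:  v_{1} + v_{9} = 0 — sig = ⟨2 | 0⟩
  P={2,6}:  v_{2} + v_{6} = 0 — sig = ⟨2 | 0⟩
  P={3,7}:  v_{3} + v_{7} = 0 — sig = ⟨2 | 0⟩
  P={4,5}:  v_{4} + v_{5} = 0 — sig = ⟨2 | 0⟩
  P={2,4}:  v_{2} + v_{4} = v_{8} — sig = ⟨2 | 1⟩
  P={5,8}:  v_{5} + v_{8} = v_{2} — sig = ⟨2 | 1⟩
  P={6,8}:  v_{6} + v_{8} = v_{4} — sig = ⟨2 | 1⟩
  P={1,3}:  v_{1} + v_{3} = v_{2} + v_{5} — sig = ⟨2 | 1 1⟩
  P={2,7}:  v_{2} + v_{7} = v_{1} + v_{4} — sig = ⟨2 | 1 1⟩
  P={3,4}:  v_{3} + v_{4} = v_{2} + v_{9} — sig = ⟨2 | 1 1⟩
  P={3,6}:  v_{3} + v_{6} = v_{5} + v_{9} — sig = ⟨2 | 1 1⟩
  P={5,7}:  v_{5} + v_{7} = v_{1} + v_{6} — sig = ⟨2 | 1 1⟩
  P={7,9}:  v_{7} + v_{9} = v_{4} + v_{6} — sig = ⟨2 | 1 1⟩
  P={3,8}:  v_{3} + v_{8} = 2·v_{2} + v_{9} — sig = ⟨2 | 1 2⟩
  P={7,8}:  v_{7} + v_{8} = v_{1} + 2·v_{4} — sig = ⟨2 | 1 2⟩
  P={1,4,6}:  v_{1} + v_{4} + v_{6} = v_{7} — sig = ⟨3 | 1⟩
  P={2,5,9}:  v_{2} + v_{5} + v_{9} = v_{3} — sig = ⟨3 | 1⟩

Hence PRS(X_Σ) =
    |P|=2: 15 collections, coeffs (), (), (), (), (1), (1), (1), (1,1), (1,1), (1,1), (1,1), (1,1), (1,1), (1,2), (1,2)
    |P|=3: 2 collections, coeffs (1), (1)


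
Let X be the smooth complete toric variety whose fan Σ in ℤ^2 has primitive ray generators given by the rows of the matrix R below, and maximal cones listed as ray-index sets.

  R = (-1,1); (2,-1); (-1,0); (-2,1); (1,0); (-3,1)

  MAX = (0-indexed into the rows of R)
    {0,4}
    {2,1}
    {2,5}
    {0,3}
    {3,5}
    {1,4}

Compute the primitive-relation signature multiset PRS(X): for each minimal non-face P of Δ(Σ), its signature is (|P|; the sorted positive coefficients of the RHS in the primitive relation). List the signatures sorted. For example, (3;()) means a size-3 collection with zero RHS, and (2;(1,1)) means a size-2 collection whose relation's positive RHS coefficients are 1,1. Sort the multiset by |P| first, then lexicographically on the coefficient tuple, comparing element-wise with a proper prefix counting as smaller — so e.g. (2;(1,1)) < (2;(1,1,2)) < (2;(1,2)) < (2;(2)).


Σ has 9 primitive collections:

  • {1,3}:  v_{1} + v_{3} = 0 ; sig = (2;())
  • {2,4}:  v_{2} + v_{4} = 0 ; sig = (2;())
  • {0,1}:  v_{0} + v_{1} = v_{4} ; sig = (2;(1))
  • {0,2}:  v_{0} + v_{2} = v_{3} ; sig = (2;(1))
  • {1,5}:  v_{1} + v_{5} = v_{2} ; sig = (2;(1))
  • {2,3}:  v_{2} + v_{3} = v_{5} ; sig = (2;(1))
  • {3,4}:  v_{3} + v_{4} = v_{0} ; sig = (2;(1))
  • {4,5}:  v_{4} + v_{5} = v_{3} ; sig = (2;(1))
  • {0,5}:  v_{0} + v_{5} = 2·v_{3} ; sig = (2;(2))

so the primitive-relation signature multiset is
    |P|=2: 9 collections, coeffs (), (), (1), (1), (1), (1), (1), (1), (2)


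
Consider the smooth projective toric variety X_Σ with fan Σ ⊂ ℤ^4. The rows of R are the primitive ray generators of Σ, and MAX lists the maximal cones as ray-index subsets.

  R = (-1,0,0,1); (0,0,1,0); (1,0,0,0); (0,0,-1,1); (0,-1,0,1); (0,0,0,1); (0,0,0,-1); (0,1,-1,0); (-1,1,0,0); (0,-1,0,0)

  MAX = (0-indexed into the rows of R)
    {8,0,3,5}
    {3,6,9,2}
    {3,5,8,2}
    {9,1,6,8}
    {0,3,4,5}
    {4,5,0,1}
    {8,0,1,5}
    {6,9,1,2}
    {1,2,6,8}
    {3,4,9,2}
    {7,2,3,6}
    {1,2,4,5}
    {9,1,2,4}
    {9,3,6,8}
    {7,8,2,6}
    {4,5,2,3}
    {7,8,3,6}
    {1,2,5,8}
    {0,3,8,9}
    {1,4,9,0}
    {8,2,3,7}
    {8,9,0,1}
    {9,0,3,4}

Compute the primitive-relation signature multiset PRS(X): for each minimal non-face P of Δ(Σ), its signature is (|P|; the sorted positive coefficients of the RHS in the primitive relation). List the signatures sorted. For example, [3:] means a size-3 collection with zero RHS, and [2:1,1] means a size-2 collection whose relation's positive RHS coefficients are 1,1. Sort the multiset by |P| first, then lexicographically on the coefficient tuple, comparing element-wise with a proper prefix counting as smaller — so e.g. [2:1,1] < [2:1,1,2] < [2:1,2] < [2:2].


Minimal non-faces — 14 found among 10 rays, 23 max cones:

  P = {5,6}:  v_{5} + v_{6} = 0  so sig = [2:]
  P = {0,2}:  v_{0} + v_{2} = v_{5}  so sig = [2:1]
  P = {1,3}:  v_{1} + v_{3} = v_{5}  so sig = [2:1]
  P = {4,6}:  v_{4} + v_{6} = v_{9}  so sig = [2:1]
  P = {4,7}:  v_{4} + v_{7} = v_{3}  so sig = [2:1]
  P = {4,8}:  v_{4} + v_{8} = v_{0}  so sig = [2:1]
  P = {5,9}:  v_{5} + v_{9} = v_{4}  so sig = [2:1]
  P = {0,6}:  v_{0} + v_{6} = v_{8} + v_{9}  so sig = [2:1,1]
  P = {0,7}:  v_{0} + v_{7} = v_{3} + v_{8}  so sig = [2:1,1]
  P = {1,7}:  v_{1} + v_{7} = v_{2} + v_{8}  so sig = [2:1,1]
  P = {7,9}:  v_{7} + v_{9} = v_{3} + v_{6}  so sig = [2:1,1]
  P = {5,7}:  v_{5} + v_{7} = v_{2} + v_{3} + v_{8}  so sig = [2:1,1,1]
  P = {2,8,9}:  v_{2} + v_{8} + v_{9} = 0  so sig = [3:]
  P = {2,3,6,8}:  v_{2} + v_{3} + v_{6} + v_{8} = v_{7}  so sig = [4:1]

Signatures (|P|; sorted positive RHS coefficients), sorted:
    [2:]
    [2:1]
    [2:1]
    [2:1]
    [2:1]
    [2:1]
    [2:1]
    [2:1,1]
    [2:1,1]
    [2:1,1]
    [2:1,1]
    [2:1,1,1]
    [3:]
    [4:1]


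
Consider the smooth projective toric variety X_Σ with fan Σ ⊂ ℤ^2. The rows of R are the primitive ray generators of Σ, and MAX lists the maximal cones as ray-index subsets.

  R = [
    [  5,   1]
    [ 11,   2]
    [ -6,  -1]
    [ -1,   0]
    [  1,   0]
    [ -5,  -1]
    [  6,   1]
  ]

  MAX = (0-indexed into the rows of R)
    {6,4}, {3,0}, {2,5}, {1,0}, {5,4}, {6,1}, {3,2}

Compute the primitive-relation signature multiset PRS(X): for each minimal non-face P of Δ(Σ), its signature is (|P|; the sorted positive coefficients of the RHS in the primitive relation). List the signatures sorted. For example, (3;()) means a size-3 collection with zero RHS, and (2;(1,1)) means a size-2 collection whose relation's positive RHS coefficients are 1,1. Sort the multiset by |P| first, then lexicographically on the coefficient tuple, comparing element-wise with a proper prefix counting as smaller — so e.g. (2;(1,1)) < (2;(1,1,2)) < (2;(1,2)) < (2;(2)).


Minimal non-faces — 14 found among 7 rays, 7 max cones:

  {0,5}:  v_{0} + v_{5} = 0 ; sig = (2;())
  {2,6}:  v_{2} + v_{6} = 0 ; sig = (2;())
  {3,4}:  v_{3} + v_{4} = 0 ; sig = (2;())
  {0,2}:  v_{0} + v_{2} = v_{3} ; sig = (2;(1))
  {0,4}:  v_{0} + v_{4} = v_{6} ; sig = (2;(1))
  {0,6}:  v_{0} + v_{6} = v_{1} ; sig = (2;(1))
  {1,2}:  v_{1} + v_{2} = v_{0} ; sig = (2;(1))
  {1,5}:  v_{1} + v_{5} = v_{6} ; sig = (2;(1))
  {2,4}:  v_{2} + v_{4} = v_{5} ; sig = (2;(1))
  {3,5}:  v_{3} + v_{5} = v_{2} ; sig = (2;(1))
  {3,6}:  v_{3} + v_{6} = v_{0} ; sig = (2;(1))
  {5,6}:  v_{5} + v_{6} = v_{4} ; sig = (2;(1))
  {1,3}:  v_{1} + v_{3} = 2·v_{0} ; sig = (2;(2))
  {1,4}:  v_{1} + v_{4} = 2·v_{6} ; sig = (2;(2))

so the primitive-relation signature multiset is
    |P|=2: 14 collections, coeffs (), (), (), (1), (1), (1), (1), (1), (1), (1), (1), (1), (2), (2)


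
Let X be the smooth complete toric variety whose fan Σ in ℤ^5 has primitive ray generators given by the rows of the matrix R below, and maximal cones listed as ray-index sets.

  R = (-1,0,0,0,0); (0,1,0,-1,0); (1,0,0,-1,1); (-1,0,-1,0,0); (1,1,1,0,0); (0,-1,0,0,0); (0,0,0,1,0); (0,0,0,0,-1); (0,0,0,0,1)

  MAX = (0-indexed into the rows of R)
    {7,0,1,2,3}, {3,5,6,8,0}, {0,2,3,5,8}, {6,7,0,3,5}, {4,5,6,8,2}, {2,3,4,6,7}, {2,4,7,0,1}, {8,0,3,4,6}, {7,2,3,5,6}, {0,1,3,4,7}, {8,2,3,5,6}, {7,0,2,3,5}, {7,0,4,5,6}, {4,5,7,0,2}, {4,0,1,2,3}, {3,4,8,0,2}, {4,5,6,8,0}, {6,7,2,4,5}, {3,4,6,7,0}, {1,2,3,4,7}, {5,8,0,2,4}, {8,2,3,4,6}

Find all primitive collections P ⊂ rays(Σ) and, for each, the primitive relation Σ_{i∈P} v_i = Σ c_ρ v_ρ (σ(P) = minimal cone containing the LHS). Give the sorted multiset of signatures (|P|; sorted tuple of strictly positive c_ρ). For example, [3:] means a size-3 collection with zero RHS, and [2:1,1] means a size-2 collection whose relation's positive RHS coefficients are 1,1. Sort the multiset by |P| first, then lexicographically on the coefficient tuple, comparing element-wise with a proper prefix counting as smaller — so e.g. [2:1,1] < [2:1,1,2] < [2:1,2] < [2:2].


7 minimal non-faces of Δ(Σ) (on 9 rays):

  P={7,8}:  v_{7} + v_{8} = 0  ⟹  sig = [2:]
  P={1,6}:  v_{1} + v_{6} = v_{3} + v_{4}  ⟹  sig = [2:1,1]
  P={1,5}:  v_{1} + v_{5} = v_{0} + v_{2} + v_{7}  ⟹  sig = [2:1,1,1]
  P={1,8}:  v_{1} + v_{8} = v_{0} + v_{2} + v_{3} + v_{4}  ⟹  sig = [2:1,1,1,1]
  P={3,4,5}:  v_{3} + v_{4} + v_{5} = 0  ⟹  sig = [3:]
  P={0,2,6}:  v_{0} + v_{2} + v_{6} = v_{8}  ⟹  sig = [3:1]
  P={0,2,3,4,7}:  v_{0} + v_{2} + v_{3} + v_{4} + v_{7} = v_{1}  ⟹  sig = [5:1]

so the primitive-relation signature multiset is
[[2:], [2:1,1], [2:1,1,1], [2:1,1,1,1], [3:], [3:1], [5:1]]


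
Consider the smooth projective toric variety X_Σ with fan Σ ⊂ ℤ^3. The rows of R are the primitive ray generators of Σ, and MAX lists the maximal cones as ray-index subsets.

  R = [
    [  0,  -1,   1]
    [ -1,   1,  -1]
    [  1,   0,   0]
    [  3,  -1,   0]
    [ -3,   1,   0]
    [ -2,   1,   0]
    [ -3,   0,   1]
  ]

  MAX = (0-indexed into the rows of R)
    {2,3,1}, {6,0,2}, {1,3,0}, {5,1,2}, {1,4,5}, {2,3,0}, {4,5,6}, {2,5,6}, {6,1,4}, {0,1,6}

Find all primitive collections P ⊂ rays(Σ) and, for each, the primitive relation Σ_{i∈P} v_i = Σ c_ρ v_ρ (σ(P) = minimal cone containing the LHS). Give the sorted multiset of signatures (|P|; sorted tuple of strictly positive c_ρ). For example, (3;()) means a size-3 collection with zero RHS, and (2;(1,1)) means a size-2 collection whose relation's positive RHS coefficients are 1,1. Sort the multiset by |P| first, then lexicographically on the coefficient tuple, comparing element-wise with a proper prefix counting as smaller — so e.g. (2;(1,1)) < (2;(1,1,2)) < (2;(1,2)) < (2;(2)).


Primitive collections (9):

  {3,4}:  v_{3} + v_{4} = 0  →  sig = (2;())
  {0,4}:  v_{0} + v_{4} = v_{6}  →  sig = (2;(1))
  {2,4}:  v_{2} + v_{4} = v_{5}  →  sig = (2;(1))
  {3,5}:  v_{3} + v_{5} = v_{2}  →  sig = (2;(1))
  {3,6}:  v_{3} + v_{6} = v_{0}  →  sig = (2;(1))
  {0,5}:  v_{0} + v_{5} = v_{2} + v_{6}  →  sig = (2;(1,1))
  {0,1,2}:  v_{0} + v_{1} + v_{2} = 0  →  sig = (3;())
  {1,2,6}:  v_{1} + v_{2} + v_{6} = v_{4}  →  sig = (3;(1))
  {1,5,6}:  v_{1} + v_{5} + v_{6} = 2·v_{4}  →  sig = (3;(2))

Signatures (|P|; sorted positive RHS coefficients), sorted:
[(2;()), (2;(1)), (2;(1)), (2;(1)), (2;(1)), (2;(1,1)), (3;()), (3;(1)), (3;(2))]


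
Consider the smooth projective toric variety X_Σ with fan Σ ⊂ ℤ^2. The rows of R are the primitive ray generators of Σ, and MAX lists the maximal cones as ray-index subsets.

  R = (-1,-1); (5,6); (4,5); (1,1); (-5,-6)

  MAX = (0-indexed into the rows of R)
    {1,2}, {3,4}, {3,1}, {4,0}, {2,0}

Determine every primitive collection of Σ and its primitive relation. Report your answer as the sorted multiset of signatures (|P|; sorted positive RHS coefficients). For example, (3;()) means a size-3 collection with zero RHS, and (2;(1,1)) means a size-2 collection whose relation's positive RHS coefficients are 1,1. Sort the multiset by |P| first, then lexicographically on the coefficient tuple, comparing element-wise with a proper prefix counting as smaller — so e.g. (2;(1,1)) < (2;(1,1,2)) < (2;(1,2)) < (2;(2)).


Primitive collections (5):

  {0,3}:  v_{0} + v_{3} = 0  ⇒ sig = (2;())
  {1,4}:  v_{1} + v_{4} = 0  ⇒ sig = (2;())
  {0,1}:  v_{0} + v_{1} = v_{2}  ⇒ sig = (2;(1))
  {2,3}:  v_{2} + v_{3} = v_{1}  ⇒ sig = (2;(1))
  {2,4}:  v_{2} + v_{4} = v_{0}  ⇒ sig = (2;(1))

Hence PRS(X_Σ) =
{ (2;()) ×2,  (2;(1)) ×3 }


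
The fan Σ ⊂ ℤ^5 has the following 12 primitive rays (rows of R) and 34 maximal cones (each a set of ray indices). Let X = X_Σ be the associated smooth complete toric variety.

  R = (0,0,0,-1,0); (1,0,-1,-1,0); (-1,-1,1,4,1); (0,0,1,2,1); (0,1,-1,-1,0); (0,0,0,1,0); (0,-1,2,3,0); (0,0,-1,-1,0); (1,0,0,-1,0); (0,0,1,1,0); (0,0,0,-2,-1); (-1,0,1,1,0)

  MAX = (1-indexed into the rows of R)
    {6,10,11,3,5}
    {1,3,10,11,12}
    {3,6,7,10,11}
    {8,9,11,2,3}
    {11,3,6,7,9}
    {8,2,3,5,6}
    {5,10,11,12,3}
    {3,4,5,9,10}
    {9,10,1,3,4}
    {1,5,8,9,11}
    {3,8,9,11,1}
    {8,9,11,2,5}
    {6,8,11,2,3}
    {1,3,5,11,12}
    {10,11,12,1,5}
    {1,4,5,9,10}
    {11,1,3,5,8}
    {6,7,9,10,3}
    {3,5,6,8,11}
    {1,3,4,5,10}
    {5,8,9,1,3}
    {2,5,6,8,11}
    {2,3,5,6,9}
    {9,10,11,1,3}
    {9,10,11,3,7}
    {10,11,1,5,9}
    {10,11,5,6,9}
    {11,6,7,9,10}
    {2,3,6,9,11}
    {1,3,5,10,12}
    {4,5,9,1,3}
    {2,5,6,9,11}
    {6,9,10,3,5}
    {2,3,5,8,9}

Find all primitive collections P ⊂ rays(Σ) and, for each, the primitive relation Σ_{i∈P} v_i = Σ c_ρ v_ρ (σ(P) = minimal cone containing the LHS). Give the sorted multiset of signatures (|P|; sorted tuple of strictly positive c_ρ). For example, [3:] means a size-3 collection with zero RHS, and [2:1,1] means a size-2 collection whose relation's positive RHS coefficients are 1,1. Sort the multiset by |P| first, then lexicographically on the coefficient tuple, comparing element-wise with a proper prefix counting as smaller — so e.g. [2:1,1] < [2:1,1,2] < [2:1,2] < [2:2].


The 25 primitive collections of Σ (r=12, n=5):

  • {1,6}:  v_{1} + v_{6} = 0  →  sig = [2:]
  • {2,12}:  v_{2} + v_{12} = 0  →  sig = [2:]
  • {8,10}:  v_{8} + v_{10} = 0  →  sig = [2:]
  • {1,2}:  v_{1} + v_{2} = v_{8} + v_{9}  →  sig = [2:1,1]
  • {2,10}:  v_{2} + v_{10} = v_{6} + v_{9}  →  sig = [2:1,1]
  • {4,11}:  v_{4} + v_{11} = v_{1} + v_{10}  →  sig = [2:1,1]
  • {5,7}:  v_{5} + v_{7} = v_{6} + v_{10}  →  sig = [2:1,1]
  • {9,12}:  v_{9} + v_{12} = v_{1} + v_{10}  →  sig = [2:1,1]
  • {1,7}:  v_{1} + v_{7} = v_{3} + v_{9} + v_{10} + v_{11}  →  sig = [2:1,1,1,1]
  • {4,6}:  v_{4} + v_{6} = v_{3} + v_{5} + v_{9} + v_{10}  →  sig = [2:1,1,1,1]
  • {4,8}:  v_{4} + v_{8} = v_{1} + v_{3} + v_{5} + v_{9}  →  sig = [2:1,1,1,1]
  • {6,12}:  v_{6} + v_{12} = v_{3} + v_{5} + v_{10} + v_{11}  →  sig = [2:1,1,1,1]
  • {7,8}:  v_{7} + v_{8} = v_{3} + v_{6} + v_{9} + v_{11}  →  sig = [2:1,1,1,1]
  • {8,12}:  v_{8} + v_{12} = v_{1} + v_{3} + v_{5} + v_{11}  →  sig = [2:1,1,1,1]
  • {2,4}:  v_{2} + v_{4} = v_{3} + v_{5} + 2·v_{9}  →  sig = [2:1,1,2]
  • {4,7}:  v_{4} + v_{7} = v_{3} + v_{9} + 2·v_{10}  →  sig = [2:1,1,2]
  • {7,12}:  v_{7} + v_{12} = v_{3} + 2·v_{10} + v_{11}  →  sig = [2:1,1,2]
  • {2,7}:  v_{2} + v_{7} = v_{3} + 2·v_{6} + 2·v_{9} + v_{11}  →  sig = [2:1,1,2,2]
  • {4,12}:  v_{4} + v_{12} = 2·v_{1} + v_{3} + v_{5} + 2·v_{10}  →  sig = [2:1,1,2,2]
  • {6,8,9}:  v_{6} + v_{8} + v_{9} = v_{2}  →  sig = [3:1]
  • {3,5,9,11}:  v_{3} + v_{5} + v_{9} + v_{11} = 0  →  sig = [4:]
  • {2,3,5,11}:  v_{2} + v_{3} + v_{5} + v_{11} = v_{6} + v_{8}  →  sig = [4:1,1]
  • {1,3,5,9,10}:  v_{1} + v_{3} + v_{5} + v_{9} + v_{10} = v_{4}  →  sig = [5:1]
  • {1,3,5,10,11}:  v_{1} + v_{3} + v_{5} + v_{10} + v_{11} = v_{12}  →  sig = [5:1]
  • {3,6,9,10,11}:  v_{3} + v_{6} + v_{9} + v_{10} + v_{11} = v_{7}  →  sig = [5:1]

Hence PRS(X_Σ) =
[[2:], [2:], [2:], [2:1,1], [2:1,1], [2:1,1], [2:1,1], [2:1,1], [2:1,1,1,1], [2:1,1,1,1], [2:1,1,1,1], [2:1,1,1,1], [2:1,1,1,1], [2:1,1,1,1], [2:1,1,2], [2:1,1,2], [2:1,1,2], [2:1,1,2,2], [2:1,1,2,2], [3:1], [4:], [4:1,1], [5:1], [5:1], [5:1]]


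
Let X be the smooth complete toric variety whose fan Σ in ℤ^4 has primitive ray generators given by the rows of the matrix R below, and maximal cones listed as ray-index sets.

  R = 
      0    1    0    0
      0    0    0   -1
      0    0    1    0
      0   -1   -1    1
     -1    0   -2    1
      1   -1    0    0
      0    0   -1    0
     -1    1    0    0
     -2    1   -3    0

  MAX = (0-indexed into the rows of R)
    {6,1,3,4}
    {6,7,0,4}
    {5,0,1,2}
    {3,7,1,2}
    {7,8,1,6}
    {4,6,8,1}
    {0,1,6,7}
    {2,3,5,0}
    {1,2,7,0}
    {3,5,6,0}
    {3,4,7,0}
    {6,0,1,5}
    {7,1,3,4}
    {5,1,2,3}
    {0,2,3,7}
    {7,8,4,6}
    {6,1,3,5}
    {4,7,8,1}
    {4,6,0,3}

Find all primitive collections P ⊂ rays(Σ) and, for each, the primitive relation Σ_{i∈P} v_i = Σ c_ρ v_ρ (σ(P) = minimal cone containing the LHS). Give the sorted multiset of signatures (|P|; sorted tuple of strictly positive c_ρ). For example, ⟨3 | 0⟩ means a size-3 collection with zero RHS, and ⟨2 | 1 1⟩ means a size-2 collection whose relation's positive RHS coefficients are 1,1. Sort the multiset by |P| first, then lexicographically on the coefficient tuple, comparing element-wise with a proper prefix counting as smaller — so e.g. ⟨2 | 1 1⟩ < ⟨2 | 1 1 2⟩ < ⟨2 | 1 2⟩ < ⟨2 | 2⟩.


The 12 primitive collections of Σ (r=9, n=4):

  {2,6}:  v_{2} + v_{6} = 0 ; sig = ⟨2 | 0⟩
  {5,7}:  v_{5} + v_{7} = 0 ; sig = ⟨2 | 0⟩
  {2,4}:  v_{2} + v_{4} = v_{3} + v_{7} ; sig = ⟨2 | 1 1⟩
  {4,5}:  v_{4} + v_{5} = v_{3} + v_{6} ; sig = ⟨2 | 1 1⟩
  {2,8}:  v_{2} + v_{8} = v_{1} + v_{4} + v_{7} ; sig = ⟨2 | 1 1 1⟩
  {5,8}:  v_{5} + v_{8} = v_{1} + v_{4} + v_{6} ; sig = ⟨2 | 1 1 1⟩
  {3,8}:  v_{3} + v_{8} = v_{1} + 2·v_{4} ; sig = ⟨2 | 1 2⟩
  {0,8}:  v_{0} + v_{8} = 3·v_{6} + 2·v_{7} ; sig = ⟨2 | 2 3⟩
  {0,1,3}:  v_{0} + v_{1} + v_{3} = v_{6} ; sig = ⟨3 | 1⟩
  {3,6,7}:  v_{3} + v_{6} + v_{7} = v_{4} ; sig = ⟨3 | 1⟩
  {0,1,4}:  v_{0} + v_{1} + v_{4} = 2·v_{6} + v_{7} ; sig = ⟨3 | 1 2⟩
  {1,4,6,7}:  v_{1} + v_{4} + v_{6} + v_{7} = v_{8} ; sig = ⟨4 | 1⟩

so the primitive-relation signature multiset is
[⟨2 | 0⟩, ⟨2 | 0⟩, ⟨2 | 1 1⟩, ⟨2 | 1 1⟩, ⟨2 | 1 1 1⟩, ⟨2 | 1 1 1⟩, ⟨2 | 1 2⟩, ⟨2 | 2 3⟩, ⟨3 | 1⟩, ⟨3 | 1⟩, ⟨3 | 1 2⟩, ⟨4 | 1⟩]


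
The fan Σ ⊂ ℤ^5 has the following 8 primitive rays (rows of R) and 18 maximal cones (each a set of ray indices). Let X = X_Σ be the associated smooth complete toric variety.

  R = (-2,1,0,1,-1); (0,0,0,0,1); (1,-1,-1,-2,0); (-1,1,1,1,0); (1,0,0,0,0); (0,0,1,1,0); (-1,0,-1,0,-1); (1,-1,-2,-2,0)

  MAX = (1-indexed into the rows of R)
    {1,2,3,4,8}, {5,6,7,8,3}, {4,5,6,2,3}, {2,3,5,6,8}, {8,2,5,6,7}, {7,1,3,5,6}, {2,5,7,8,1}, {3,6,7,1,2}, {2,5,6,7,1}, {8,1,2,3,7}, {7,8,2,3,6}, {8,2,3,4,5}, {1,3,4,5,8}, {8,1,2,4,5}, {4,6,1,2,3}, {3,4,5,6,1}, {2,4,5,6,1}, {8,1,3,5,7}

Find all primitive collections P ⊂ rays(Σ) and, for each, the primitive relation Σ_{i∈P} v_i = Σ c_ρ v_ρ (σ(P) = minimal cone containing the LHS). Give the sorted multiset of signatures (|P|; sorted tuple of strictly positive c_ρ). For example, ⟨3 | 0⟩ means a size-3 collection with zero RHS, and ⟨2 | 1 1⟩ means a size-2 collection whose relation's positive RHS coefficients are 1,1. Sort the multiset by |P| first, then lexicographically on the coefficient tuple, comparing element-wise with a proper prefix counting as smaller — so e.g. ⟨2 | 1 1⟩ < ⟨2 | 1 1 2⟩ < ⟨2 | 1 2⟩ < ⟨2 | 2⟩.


Σ has 5 primitive collections:

  P = {4,7}:  v_{4} + v_{7} = v_{1} ; sig = ⟨2 | 1⟩
  P = {4,6,8}:  v_{4} + v_{6} + v_{8} = 0 ; sig = ⟨3 | 0⟩
  P = {1,6,8}:  v_{1} + v_{6} + v_{8} = v_{7} ; sig = ⟨3 | 1⟩
  P = {2,3,5,7}:  v_{2} + v_{3} + v_{5} + v_{7} = v_{8} ; sig = ⟨4 | 1⟩
  P = {1,2,3,5}:  v_{1} + v_{2} + v_{3} + v_{5} = v_{4} + v_{8} ; sig = ⟨4 | 1 1⟩

Hence PRS(X_Σ) =
{ ⟨2 | 1⟩,  ⟨3 | 0⟩,  ⟨3 | 1⟩,  ⟨4 | 1⟩,  ⟨4 | 1 1⟩ }


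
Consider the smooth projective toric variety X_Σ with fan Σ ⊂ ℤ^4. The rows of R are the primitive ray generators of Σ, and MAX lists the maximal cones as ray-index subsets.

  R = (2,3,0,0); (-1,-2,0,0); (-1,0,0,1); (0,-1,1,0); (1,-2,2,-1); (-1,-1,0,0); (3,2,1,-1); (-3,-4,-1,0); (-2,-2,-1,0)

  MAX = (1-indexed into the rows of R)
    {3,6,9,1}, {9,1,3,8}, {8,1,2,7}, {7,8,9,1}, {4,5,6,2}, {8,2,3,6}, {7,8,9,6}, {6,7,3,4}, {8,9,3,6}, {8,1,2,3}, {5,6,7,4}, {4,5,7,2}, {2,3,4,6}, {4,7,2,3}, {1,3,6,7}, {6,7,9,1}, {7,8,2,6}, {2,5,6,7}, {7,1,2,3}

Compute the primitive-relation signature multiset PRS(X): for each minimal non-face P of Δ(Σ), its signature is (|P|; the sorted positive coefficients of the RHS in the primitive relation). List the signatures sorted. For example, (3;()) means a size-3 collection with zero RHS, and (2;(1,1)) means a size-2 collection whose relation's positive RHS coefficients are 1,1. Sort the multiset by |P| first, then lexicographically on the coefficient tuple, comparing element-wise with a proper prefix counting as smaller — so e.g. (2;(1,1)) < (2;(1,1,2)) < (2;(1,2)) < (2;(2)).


|primitive collections| = 14. Relations:

  P = {2,9}:  v_{2} + v_{9} = v_{8} — sig = (2;(1))
  P = {1,4}:  v_{1} + v_{4} = v_{3} + v_{7} — sig = (2;(1,1))
  P = {1,5}:  v_{1} + v_{5} = v_{4} + v_{7} — sig = (2;(1,1))
  P = {4,9}:  v_{4} + v_{9} = v_{2} + v_{6} — sig = (2;(1,1))
  P = {4,8}:  v_{4} + v_{8} = 2·v_{2} + v_{6} — sig = (2;(1,2))
  P = {5,9}:  v_{5} + v_{9} = 2·v_{2} + 2·v_{6} + v_{7} — sig = (2;(1,2,2))
  P = {5,8}:  v_{5} + v_{8} = 3·v_{2} + 2·v_{6} + v_{7} — sig = (2;(1,2,3))
  P = {3,5}:  v_{3} + v_{5} = 2·v_{4} — sig = (2;(2))
  P = {1,2,6}:  v_{1} + v_{2} + v_{6} = 0 — sig = (3;())
  P = {3,7,9}:  v_{3} + v_{7} + v_{9} = 0 — sig = (3;())
  P = {1,6,8}:  v_{1} + v_{6} + v_{8} = v_{9} — sig = (3;(1))
  P = {3,7,8}:  v_{3} + v_{7} + v_{8} = v_{2} — sig = (3;(1))
  P = {2,3,6,7}:  v_{2} + v_{3} + v_{6} + v_{7} = v_{4} — sig = (4;(1))
  P = {2,4,6,7}:  v_{2} + v_{4} + v_{6} + v_{7} = v_{5} — sig = (4;(1))

Signatures (|P|; sorted positive RHS coefficients), sorted:
[(2;(1)), (2;(1,1)), (2;(1,1)), (2;(1,1)), (2;(1,2)), (2;(1,2,2)), (2;(1,2,3)), (2;(2)), (3;()), (3;()), (3;(1)), (3;(1)), (4;(1)), (4;(1))]


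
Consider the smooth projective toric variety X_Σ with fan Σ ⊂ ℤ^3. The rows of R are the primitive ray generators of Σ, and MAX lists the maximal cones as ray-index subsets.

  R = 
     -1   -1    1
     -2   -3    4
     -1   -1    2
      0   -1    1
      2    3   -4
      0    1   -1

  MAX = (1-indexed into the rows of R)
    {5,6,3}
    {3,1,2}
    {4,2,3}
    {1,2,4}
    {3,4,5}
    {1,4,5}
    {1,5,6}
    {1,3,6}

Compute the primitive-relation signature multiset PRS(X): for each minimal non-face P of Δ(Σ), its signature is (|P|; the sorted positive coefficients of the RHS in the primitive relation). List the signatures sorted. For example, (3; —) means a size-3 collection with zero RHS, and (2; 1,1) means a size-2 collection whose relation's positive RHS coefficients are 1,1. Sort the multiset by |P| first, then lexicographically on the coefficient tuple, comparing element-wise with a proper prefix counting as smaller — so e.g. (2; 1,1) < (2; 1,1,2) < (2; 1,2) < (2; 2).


|primitive collections| = 5. Relations:

  P = {2,5}:  v_{2} + v_{5} = 0  →  sig = (2; —)
  P = {4,6}:  v_{4} + v_{6} = 0  →  sig = (2; —)
  P = {2,6}:  v_{2} + v_{6} = v_{1} + v_{3}  →  sig = (2; 1,1)
  P = {1,3,4}:  v_{1} + v_{3} + v_{4} = v_{2}  →  sig = (3; 1)
  P = {1,3,5}:  v_{1} + v_{3} + v_{5} = v_{6}  →  sig = (3; 1)

Hence PRS(X_Σ) =
    (2; —)
    (2; —)
    (2; 1,1)
    (3; 1)
    (3; 1)
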